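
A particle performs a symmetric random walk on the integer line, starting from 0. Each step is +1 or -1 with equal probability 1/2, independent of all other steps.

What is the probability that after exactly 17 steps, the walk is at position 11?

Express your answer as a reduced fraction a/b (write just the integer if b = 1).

Answer: 85/16384

Derivation:
To reach position 11 after 17 steps: need 14 steps of +1 and 3 of -1.
Favorable paths: C(17,14) = 680
Total paths: 2^17 = 131072
P = 680/131072 = 85/16384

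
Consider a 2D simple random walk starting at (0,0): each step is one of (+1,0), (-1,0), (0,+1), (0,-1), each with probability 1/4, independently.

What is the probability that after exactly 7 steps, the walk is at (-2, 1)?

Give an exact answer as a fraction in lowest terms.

Answer: 735/16384

Derivation:
Let h be the number of horizontal steps (so 7-h are vertical). To end at (-2,1) need (h-2)/2 right-steps and ((7-h)+1)/2 up-steps.
Sum over h with 2 ≤ h ≤ 6, h ≡ 0 (mod 2), 7-h ≡ 1 (mod 2):
h=2: C(7,2)·C(2,0)·C(5,3) = 21·1·10 = 210
h=4: C(7,4)·C(4,1)·C(3,2) = 35·4·3 = 420
h=6: C(7,6)·C(6,2)·C(1,1) = 7·15·1 = 105
Total favorable: 735
Total paths: 4^7 = 16384
P = 735/16384 = 735/16384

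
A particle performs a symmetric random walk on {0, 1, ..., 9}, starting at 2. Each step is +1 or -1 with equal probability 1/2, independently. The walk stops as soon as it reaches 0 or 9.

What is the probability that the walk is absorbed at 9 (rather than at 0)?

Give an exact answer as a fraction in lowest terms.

Answer: 2/9

Derivation:
Symmetric walk (p = 1/2): the harmonic-function argument gives P(hit 9 before 0 | start at 2) = a/N.
P = 2/9 = 2/9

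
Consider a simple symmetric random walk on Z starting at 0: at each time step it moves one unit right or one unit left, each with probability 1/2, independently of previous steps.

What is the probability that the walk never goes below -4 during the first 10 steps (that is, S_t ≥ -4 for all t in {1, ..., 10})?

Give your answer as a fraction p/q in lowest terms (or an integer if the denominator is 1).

Answer: 57/64

Derivation:
Let f(t,s) = #length-t paths at position s with S_1..S_t all ≥ -4.
f(t,s) = f(t-1,s-1) + f(t-1,s+1) for s ≥ -4; f(t,s) = 0 for s < -4.
t=0: f(0,0)=1
t=1: f(1,-1)=1 f(1,1)=1
t=2: f(2,-2)=1 f(2,0)=2 f(2,2)=1
t=3: f(3,-3)=1 f(3,-1)=3 f(3,1)=3 f(3,3)=1
t=4: f(4,-4)=1 f(4,-2)=4 f(4,0)=6 f(4,2)=4 f(4,4)=1
t=5: f(5,-3)=5 f(5,-1)=10 f(5,1)=10 f(5,3)=5 f(5,5)=1
t=6: f(6,-4)=5 f(6,-2)=15 f(6,0)=20 f(6,2)=15 f(6,4)=6 f(6,6)=1
t=7: f(7,-3)=20 f(7,-1)=35 f(7,1)=35 f(7,3)=21 f(7,5)=7 f(7,7)=1
t=8: f(8,-4)=20 f(8,-2)=55 f(8,0)=70 f(8,2)=56 f(8,4)=28 f(8,6)=8 f(8,8)=1
t=9: f(9,-3)=75 f(9,-1)=125 f(9,1)=126 f(9,3)=84 f(9,5)=36 f(9,7)=9 f(9,9)=1
t=10: f(10,-4)=75 f(10,-2)=200 f(10,0)=251 f(10,2)=210 f(10,4)=120 f(10,6)=45 f(10,8)=10 f(10,10)=1
Σ_s f(10,s) = 912
P = 912/1024 = 57/64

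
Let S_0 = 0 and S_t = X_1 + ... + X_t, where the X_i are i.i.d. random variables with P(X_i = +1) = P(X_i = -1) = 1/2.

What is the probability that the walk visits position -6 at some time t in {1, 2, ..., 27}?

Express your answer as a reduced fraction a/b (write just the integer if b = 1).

Answer: 16628809/67108864

Derivation:
Count via complement. Let g(t,s) = #length-t paths at position s with S_1..S_t all ≠ -6.
g(t,s) = g(t-1,s-1) + g(t-1,s+1) for s ≠ -6; g(t,-6) = 0.
t=0: g(0,0)=1
t=1: g(1,-1)=1 g(1,1)=1
t=2: g(2,-2)=1 g(2,0)=2 g(2,2)=1
t=3: g(3,-3)=1 g(3,-1)=3 g(3,1)=3 g(3,3)=1
t=4: g(4,-4)=1 g(4,-2)=4 g(4,0)=6 g(4,2)=4 g(4,4)=1
t=5: g(5,-5)=1 g(5,-3)=5 g(5,-1)=10 g(5,1)=10 g(5,3)=5 g(5,5)=1
t=6: g(6,-4)=6 g(6,-2)=15 g(6,0)=20 g(6,2)=15 g(6,4)=6 g(6,6)=1
t=7: g(7,-5)=6 g(7,-3)=21 g(7,-1)=35 g(7,1)=35 g(7,3)=21 g(7,5)=7 g(7,7)=1
t=8: g(8,-4)=27 g(8,-2)=56 g(8,0)=70 g(8,2)=56 g(8,4)=28 g(8,6)=8 g(8,8)=1
t=9: g(9,-5)=27 g(9,-3)=83 g(9,-1)=126 g(9,1)=126 g(9,3)=84 g(9,5)=36 g(9,7)=9 g(9,9)=1
t=10: g(10,-4)=110 g(10,-2)=209 g(10,0)=252 g(10,2)=210 g(10,4)=120 g(10,6)=45 g(10,8)=10 g(10,10)=1
t=11: g(11,-5)=110 g(11,-3)=319 g(11,-1)=461 g(11,1)=462 g(11,3)=330 g(11,5)=165 g(11,7)=55 g(11,9)=11 g(11,11)=1
t=12: g(12,-4)=429 g(12,-2)=780 g(12,0)=923 g(12,2)=792 g(12,4)=495 g(12,6)=220 g(12,8)=66 g(12,10)=12 g(12,12)=1
t=13: g(13,-5)=429 g(13,-3)=1209 g(13,-1)=1703 g(13,1)=1715 g(13,3)=1287 g(13,5)=715 g(13,7)=286 g(13,9)=78 g(13,11)=13 g(13,13)=1
t=14: g(14,-4)=1638 g(14,-2)=2912 g(14,0)=3418 g(14,2)=3002 g(14,4)=2002 g(14,6)=1001 g(14,8)=364 g(14,10)=91 g(14,12)=14 g(14,14)=1
t=15: g(15,-5)=1638 g(15,-3)=4550 g(15,-1)=6330 g(15,1)=6420 g(15,3)=5004 g(15,5)=3003 g(15,7)=1365 g(15,9)=455 g(15,11)=105 g(15,13)=15 g(15,15)=1
t=16: g(16,-4)=6188 g(16,-2)=10880 g(16,0)=12750 g(16,2)=11424 g(16,4)=8007 g(16,6)=4368 g(16,8)=1820 g(16,10)=560 g(16,12)=120 g(16,14)=16 g(16,16)=1
t=17: g(17,-5)=6188 g(17,-3)=17068 g(17,-1)=23630 g(17,1)=24174 g(17,3)=19431 g(17,5)=12375 g(17,7)=6188 g(17,9)=2380 g(17,11)=680 g(17,13)=136 g(17,15)=17 g(17,17)=1
t=18: g(18,-4)=23256 g(18,-2)=40698 g(18,0)=47804 g(18,2)=43605 g(18,4)=31806 g(18,6)=18563 g(18,8)=8568 g(18,10)=3060 g(18,12)=816 g(18,14)=153 g(18,16)=18 g(18,18)=1
t=19: g(19,-5)=23256 g(19,-3)=63954 g(19,-1)=88502 g(19,1)=91409 g(19,3)=75411 g(19,5)=50369 g(19,7)=27131 g(19,9)=11628 g(19,11)=3876 g(19,13)=969 g(19,15)=171 g(19,17)=19 g(19,19)=1
t=20: g(20,-4)=87210 g(20,-2)=152456 g(20,0)=179911 g(20,2)=166820 g(20,4)=125780 g(20,6)=77500 g(20,8)=38759 g(20,10)=15504 g(20,12)=4845 g(20,14)=1140 g(20,16)=190 g(20,18)=20 g(20,20)=1
t=21: g(21,-5)=87210 g(21,-3)=239666 g(21,-1)=332367 g(21,1)=346731 g(21,3)=292600 g(21,5)=203280 g(21,7)=116259 g(21,9)=54263 g(21,11)=20349 g(21,13)=5985 g(21,15)=1330 g(21,17)=210 g(21,19)=21 g(21,21)=1
t=22: g(22,-4)=326876 g(22,-2)=572033 g(22,0)=679098 g(22,2)=639331 g(22,4)=495880 g(22,6)=319539 g(22,8)=170522 g(22,10)=74612 g(22,12)=26334 g(22,14)=7315 g(22,16)=1540 g(22,18)=231 g(22,20)=22 g(22,22)=1
t=23: g(23,-5)=326876 g(23,-3)=898909 g(23,-1)=1251131 g(23,1)=1318429 g(23,3)=1135211 g(23,5)=815419 g(23,7)=490061 g(23,9)=245134 g(23,11)=100946 g(23,13)=33649 g(23,15)=8855 g(23,17)=1771 g(23,19)=253 g(23,21)=23 g(23,23)=1
t=24: g(24,-4)=1225785 g(24,-2)=2150040 g(24,0)=2569560 g(24,2)=2453640 g(24,4)=1950630 g(24,6)=1305480 g(24,8)=735195 g(24,10)=346080 g(24,12)=134595 g(24,14)=42504 g(24,16)=10626 g(24,18)=2024 g(24,20)=276 g(24,22)=24 g(24,24)=1
t=25: g(25,-5)=1225785 g(25,-3)=3375825 g(25,-1)=4719600 g(25,1)=5023200 g(25,3)=4404270 g(25,5)=3256110 g(25,7)=2040675 g(25,9)=1081275 g(25,11)=480675 g(25,13)=177099 g(25,15)=53130 g(25,17)=12650 g(25,19)=2300 g(25,21)=300 g(25,23)=25 g(25,25)=1
t=26: g(26,-4)=4601610 g(26,-2)=8095425 g(26,0)=9742800 g(26,2)=9427470 g(26,4)=7660380 g(26,6)=5296785 g(26,8)=3121950 g(26,10)=1561950 g(26,12)=657774 g(26,14)=230229 g(26,16)=65780 g(26,18)=14950 g(26,20)=2600 g(26,22)=325 g(26,24)=26 g(26,26)=1
t=27: g(27,-5)=4601610 g(27,-3)=12697035 g(27,-1)=17838225 g(27,1)=19170270 g(27,3)=17087850 g(27,5)=12957165 g(27,7)=8418735 g(27,9)=4683900 g(27,11)=2219724 g(27,13)=888003 g(27,15)=296009 g(27,17)=80730 g(27,19)=17550 g(27,21)=2925 g(27,23)=351 g(27,25)=27 g(27,27)=1
Paths never hitting -6: Σ_s g(27,s) = 100960110
Paths hitting -6: 2^27 - 100960110 = 33257618
P = 33257618/134217728 = 16628809/67108864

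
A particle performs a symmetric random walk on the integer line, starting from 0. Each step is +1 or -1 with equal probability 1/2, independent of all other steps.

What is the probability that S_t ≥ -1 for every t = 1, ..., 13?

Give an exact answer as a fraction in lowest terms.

Let f(t,s) = #length-t paths at position s with S_1..S_t all ≥ -1.
f(t,s) = f(t-1,s-1) + f(t-1,s+1) for s ≥ -1; f(t,s) = 0 for s < -1.
t=0: f(0,0)=1
t=1: f(1,-1)=1 f(1,1)=1
t=2: f(2,0)=2 f(2,2)=1
t=3: f(3,-1)=2 f(3,1)=3 f(3,3)=1
t=4: f(4,0)=5 f(4,2)=4 f(4,4)=1
t=5: f(5,-1)=5 f(5,1)=9 f(5,3)=5 f(5,5)=1
t=6: f(6,0)=14 f(6,2)=14 f(6,4)=6 f(6,6)=1
t=7: f(7,-1)=14 f(7,1)=28 f(7,3)=20 f(7,5)=7 f(7,7)=1
t=8: f(8,0)=42 f(8,2)=48 f(8,4)=27 f(8,6)=8 f(8,8)=1
t=9: f(9,-1)=42 f(9,1)=90 f(9,3)=75 f(9,5)=35 f(9,7)=9 f(9,9)=1
t=10: f(10,0)=132 f(10,2)=165 f(10,4)=110 f(10,6)=44 f(10,8)=10 f(10,10)=1
t=11: f(11,-1)=132 f(11,1)=297 f(11,3)=275 f(11,5)=154 f(11,7)=54 f(11,9)=11 f(11,11)=1
t=12: f(12,0)=429 f(12,2)=572 f(12,4)=429 f(12,6)=208 f(12,8)=65 f(12,10)=12 f(12,12)=1
t=13: f(13,-1)=429 f(13,1)=1001 f(13,3)=1001 f(13,5)=637 f(13,7)=273 f(13,9)=77 f(13,11)=13 f(13,13)=1
Σ_s f(13,s) = 3432
P = 3432/8192 = 429/1024

Answer: 429/1024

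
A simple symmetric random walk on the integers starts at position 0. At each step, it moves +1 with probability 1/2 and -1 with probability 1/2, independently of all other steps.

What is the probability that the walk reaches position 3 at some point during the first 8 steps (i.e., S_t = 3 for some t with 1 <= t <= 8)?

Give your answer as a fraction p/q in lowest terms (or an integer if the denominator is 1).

Answer: 37/128

Derivation:
Count via complement. Let g(t,s) = #length-t paths at position s with S_1..S_t all ≠ 3.
g(t,s) = g(t-1,s-1) + g(t-1,s+1) for s ≠ 3; g(t,3) = 0.
t=0: g(0,0)=1
t=1: g(1,-1)=1 g(1,1)=1
t=2: g(2,-2)=1 g(2,0)=2 g(2,2)=1
t=3: g(3,-3)=1 g(3,-1)=3 g(3,1)=3
t=4: g(4,-4)=1 g(4,-2)=4 g(4,0)=6 g(4,2)=3
t=5: g(5,-5)=1 g(5,-3)=5 g(5,-1)=10 g(5,1)=9
t=6: g(6,-6)=1 g(6,-4)=6 g(6,-2)=15 g(6,0)=19 g(6,2)=9
t=7: g(7,-7)=1 g(7,-5)=7 g(7,-3)=21 g(7,-1)=34 g(7,1)=28
t=8: g(8,-8)=1 g(8,-6)=8 g(8,-4)=28 g(8,-2)=55 g(8,0)=62 g(8,2)=28
Paths never hitting 3: Σ_s g(8,s) = 182
Paths hitting 3: 2^8 - 182 = 74
P = 74/256 = 37/128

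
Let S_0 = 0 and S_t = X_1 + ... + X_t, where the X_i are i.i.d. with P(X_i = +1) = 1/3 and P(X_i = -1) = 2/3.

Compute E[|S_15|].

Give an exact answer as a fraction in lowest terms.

Answer: 2839115/531441

Derivation:
S_15 takes values m ≡ 1 (mod 2) with |m| ≤ 15; P(S_15=m) = C(15,(15+m)/2) · (1/3)^((15+m)/2) · (2/3)^((15-m)/2).
Distribution: P(S=-15)=32768/14348907, P(S=-13)=81920/4782969, P(S=-11)=286720/4782969, P(S=-9)=1863680/14348907, P(S=-7)=931840/4782969, P(S=-5)=1025024/4782969, P(S=-3)=2562560/14348907, P(S=-1)=183040/1594323, P(S=1)=91520/1594323, P(S=3)=320320/14348907, P(S=5)=32032/4782969, P(S=7)=7280/4782969, P(S=9)=3640/14348907, P(S=11)=140/4782969, P(S=13)=10/4782969, P(S=15)=1/14348907
E[|S_15|] = Σ_m |m|·P(S_15=m) = 2839115/531441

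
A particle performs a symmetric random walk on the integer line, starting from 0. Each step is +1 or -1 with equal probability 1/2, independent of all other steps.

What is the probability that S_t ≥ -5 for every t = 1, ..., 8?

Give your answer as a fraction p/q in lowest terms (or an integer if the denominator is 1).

Answer: 123/128

Derivation:
Let f(t,s) = #length-t paths at position s with S_1..S_t all ≥ -5.
f(t,s) = f(t-1,s-1) + f(t-1,s+1) for s ≥ -5; f(t,s) = 0 for s < -5.
t=0: f(0,0)=1
t=1: f(1,-1)=1 f(1,1)=1
t=2: f(2,-2)=1 f(2,0)=2 f(2,2)=1
t=3: f(3,-3)=1 f(3,-1)=3 f(3,1)=3 f(3,3)=1
t=4: f(4,-4)=1 f(4,-2)=4 f(4,0)=6 f(4,2)=4 f(4,4)=1
t=5: f(5,-5)=1 f(5,-3)=5 f(5,-1)=10 f(5,1)=10 f(5,3)=5 f(5,5)=1
t=6: f(6,-4)=6 f(6,-2)=15 f(6,0)=20 f(6,2)=15 f(6,4)=6 f(6,6)=1
t=7: f(7,-5)=6 f(7,-3)=21 f(7,-1)=35 f(7,1)=35 f(7,3)=21 f(7,5)=7 f(7,7)=1
t=8: f(8,-4)=27 f(8,-2)=56 f(8,0)=70 f(8,2)=56 f(8,4)=28 f(8,6)=8 f(8,8)=1
Σ_s f(8,s) = 246
P = 246/256 = 123/128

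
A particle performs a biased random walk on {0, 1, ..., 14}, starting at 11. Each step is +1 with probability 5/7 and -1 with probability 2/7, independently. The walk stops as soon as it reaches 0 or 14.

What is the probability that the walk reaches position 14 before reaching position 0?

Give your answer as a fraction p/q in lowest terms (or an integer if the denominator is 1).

Answer: 2034419875/2034499747

Derivation:
Biased walk: p = 5/7, q = 2/7, r = q/p = 2/5
Gambler's ruin: P(hit 14 before 0 | start at 11) = (1 - r^a)/(1 - r^N)
r^11 = 2048/48828125; r^14 = 16384/6103515625
P = (1 - 2048/48828125) / (1 - 16384/6103515625) = 48826077/48828125 / 6103499241/6103515625 = 2034419875/2034499747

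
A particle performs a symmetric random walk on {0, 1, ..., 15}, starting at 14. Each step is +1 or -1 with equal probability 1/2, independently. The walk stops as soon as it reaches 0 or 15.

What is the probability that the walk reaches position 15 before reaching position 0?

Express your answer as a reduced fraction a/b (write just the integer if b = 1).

Symmetric walk (p = 1/2): the harmonic-function argument gives P(hit 15 before 0 | start at 14) = a/N.
P = 14/15 = 14/15

Answer: 14/15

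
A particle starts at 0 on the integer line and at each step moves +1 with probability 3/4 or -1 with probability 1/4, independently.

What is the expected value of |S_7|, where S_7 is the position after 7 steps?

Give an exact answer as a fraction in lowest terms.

S_7 takes values m ≡ 1 (mod 2) with |m| ≤ 7; P(S_7=m) = C(7,(7+m)/2) · (3/4)^((7+m)/2) · (1/4)^((7-m)/2).
Distribution: P(S=-7)=1/16384, P(S=-5)=21/16384, P(S=-3)=189/16384, P(S=-1)=945/16384, P(S=1)=2835/16384, P(S=3)=5103/16384, P(S=5)=5103/16384, P(S=7)=2187/16384
E[|S_7|] = Σ_m |m|·P(S_7=m) = 3787/1024

Answer: 3787/1024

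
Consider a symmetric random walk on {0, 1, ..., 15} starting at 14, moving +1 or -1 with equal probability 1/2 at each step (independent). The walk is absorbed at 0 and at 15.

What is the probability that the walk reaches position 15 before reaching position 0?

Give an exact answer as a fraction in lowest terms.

Symmetric walk (p = 1/2): the harmonic-function argument gives P(hit 15 before 0 | start at 14) = a/N.
P = 14/15 = 14/15

Answer: 14/15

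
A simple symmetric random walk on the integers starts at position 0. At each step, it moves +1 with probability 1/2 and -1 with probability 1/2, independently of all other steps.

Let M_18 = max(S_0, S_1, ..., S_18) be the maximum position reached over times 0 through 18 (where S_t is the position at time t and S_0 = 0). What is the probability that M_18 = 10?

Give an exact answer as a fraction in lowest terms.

Let M_18 = max(S_0,...,S_18). Use the reflection principle: for j ≥ 1, #{paths with M_18 ≥ j} = #{S_18 ≥ j} + #{S_18 ≥ j+1}.
By reflection, #{M_18 ≥ 10} = #{S_18 ≥ 10} + #{S_18 ≥ 11} = 4048 + 988 = 5036.
#{M_18 ≥ 11} = #{S_18 ≥ 11} + #{S_18 ≥ 12} = 988 + 988 = 1976.
#{M_18 = 10} = 5036 - 1976 = 3060.
P(M_18 = 10) = 3060/262144 = 765/65536

Answer: 765/65536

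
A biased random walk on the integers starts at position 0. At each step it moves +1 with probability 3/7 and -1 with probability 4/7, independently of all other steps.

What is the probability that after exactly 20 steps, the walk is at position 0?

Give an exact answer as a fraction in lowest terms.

To be at 0 after 20 steps: need exactly 10 steps of +1 and 10 of -1.
Number of such sequences: C(20,10) = 184756
Each has probability (3/7)^10 · (4/7)^10 = 61917364224/79792266297612001
P = 184756 · 61917364224/79792266297612001 = 11439604544569344/79792266297612001

Answer: 11439604544569344/79792266297612001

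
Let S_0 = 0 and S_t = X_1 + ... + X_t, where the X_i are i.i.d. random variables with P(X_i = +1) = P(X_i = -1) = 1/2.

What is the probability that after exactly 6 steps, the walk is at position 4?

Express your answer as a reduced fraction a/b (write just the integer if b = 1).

Answer: 3/32

Derivation:
To reach position 4 after 6 steps: need 5 steps of +1 and 1 of -1.
Favorable paths: C(6,5) = 6
Total paths: 2^6 = 64
P = 6/64 = 3/32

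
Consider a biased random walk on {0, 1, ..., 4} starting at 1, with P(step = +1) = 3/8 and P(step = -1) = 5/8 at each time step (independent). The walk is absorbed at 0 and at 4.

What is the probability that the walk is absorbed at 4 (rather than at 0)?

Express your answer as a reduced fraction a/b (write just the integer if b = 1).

Biased walk: p = 3/8, q = 5/8, r = q/p = 5/3
Gambler's ruin: P(hit 4 before 0 | start at 1) = (1 - r^a)/(1 - r^N)
r^1 = 5/3; r^4 = 625/81
P = (1 - 5/3) / (1 - 625/81) = -2/3 / -544/81 = 27/272

Answer: 27/272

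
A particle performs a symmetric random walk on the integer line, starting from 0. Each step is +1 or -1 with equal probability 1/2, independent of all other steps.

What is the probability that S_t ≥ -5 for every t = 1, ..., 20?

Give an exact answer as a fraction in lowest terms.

Answer: 106267/131072

Derivation:
Let f(t,s) = #length-t paths at position s with S_1..S_t all ≥ -5.
f(t,s) = f(t-1,s-1) + f(t-1,s+1) for s ≥ -5; f(t,s) = 0 for s < -5.
t=0: f(0,0)=1
t=1: f(1,-1)=1 f(1,1)=1
t=2: f(2,-2)=1 f(2,0)=2 f(2,2)=1
t=3: f(3,-3)=1 f(3,-1)=3 f(3,1)=3 f(3,3)=1
t=4: f(4,-4)=1 f(4,-2)=4 f(4,0)=6 f(4,2)=4 f(4,4)=1
t=5: f(5,-5)=1 f(5,-3)=5 f(5,-1)=10 f(5,1)=10 f(5,3)=5 f(5,5)=1
t=6: f(6,-4)=6 f(6,-2)=15 f(6,0)=20 f(6,2)=15 f(6,4)=6 f(6,6)=1
t=7: f(7,-5)=6 f(7,-3)=21 f(7,-1)=35 f(7,1)=35 f(7,3)=21 f(7,5)=7 f(7,7)=1
t=8: f(8,-4)=27 f(8,-2)=56 f(8,0)=70 f(8,2)=56 f(8,4)=28 f(8,6)=8 f(8,8)=1
t=9: f(9,-5)=27 f(9,-3)=83 f(9,-1)=126 f(9,1)=126 f(9,3)=84 f(9,5)=36 f(9,7)=9 f(9,9)=1
t=10: f(10,-4)=110 f(10,-2)=209 f(10,0)=252 f(10,2)=210 f(10,4)=120 f(10,6)=45 f(10,8)=10 f(10,10)=1
t=11: f(11,-5)=110 f(11,-3)=319 f(11,-1)=461 f(11,1)=462 f(11,3)=330 f(11,5)=165 f(11,7)=55 f(11,9)=11 f(11,11)=1
t=12: f(12,-4)=429 f(12,-2)=780 f(12,0)=923 f(12,2)=792 f(12,4)=495 f(12,6)=220 f(12,8)=66 f(12,10)=12 f(12,12)=1
t=13: f(13,-5)=429 f(13,-3)=1209 f(13,-1)=1703 f(13,1)=1715 f(13,3)=1287 f(13,5)=715 f(13,7)=286 f(13,9)=78 f(13,11)=13 f(13,13)=1
t=14: f(14,-4)=1638 f(14,-2)=2912 f(14,0)=3418 f(14,2)=3002 f(14,4)=2002 f(14,6)=1001 f(14,8)=364 f(14,10)=91 f(14,12)=14 f(14,14)=1
t=15: f(15,-5)=1638 f(15,-3)=4550 f(15,-1)=6330 f(15,1)=6420 f(15,3)=5004 f(15,5)=3003 f(15,7)=1365 f(15,9)=455 f(15,11)=105 f(15,13)=15 f(15,15)=1
t=16: f(16,-4)=6188 f(16,-2)=10880 f(16,0)=12750 f(16,2)=11424 f(16,4)=8007 f(16,6)=4368 f(16,8)=1820 f(16,10)=560 f(16,12)=120 f(16,14)=16 f(16,16)=1
t=17: f(17,-5)=6188 f(17,-3)=17068 f(17,-1)=23630 f(17,1)=24174 f(17,3)=19431 f(17,5)=12375 f(17,7)=6188 f(17,9)=2380 f(17,11)=680 f(17,13)=136 f(17,15)=17 f(17,17)=1
t=18: f(18,-4)=23256 f(18,-2)=40698 f(18,0)=47804 f(18,2)=43605 f(18,4)=31806 f(18,6)=18563 f(18,8)=8568 f(18,10)=3060 f(18,12)=816 f(18,14)=153 f(18,16)=18 f(18,18)=1
t=19: f(19,-5)=23256 f(19,-3)=63954 f(19,-1)=88502 f(19,1)=91409 f(19,3)=75411 f(19,5)=50369 f(19,7)=27131 f(19,9)=11628 f(19,11)=3876 f(19,13)=969 f(19,15)=171 f(19,17)=19 f(19,19)=1
t=20: f(20,-4)=87210 f(20,-2)=152456 f(20,0)=179911 f(20,2)=166820 f(20,4)=125780 f(20,6)=77500 f(20,8)=38759 f(20,10)=15504 f(20,12)=4845 f(20,14)=1140 f(20,16)=190 f(20,18)=20 f(20,20)=1
Σ_s f(20,s) = 850136
P = 850136/1048576 = 106267/131072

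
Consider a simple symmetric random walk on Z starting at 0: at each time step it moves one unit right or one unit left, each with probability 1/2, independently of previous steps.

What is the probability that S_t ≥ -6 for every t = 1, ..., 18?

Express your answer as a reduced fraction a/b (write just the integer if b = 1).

Let f(t,s) = #length-t paths at position s with S_1..S_t all ≥ -6.
f(t,s) = f(t-1,s-1) + f(t-1,s+1) for s ≥ -6; f(t,s) = 0 for s < -6.
t=0: f(0,0)=1
t=1: f(1,-1)=1 f(1,1)=1
t=2: f(2,-2)=1 f(2,0)=2 f(2,2)=1
t=3: f(3,-3)=1 f(3,-1)=3 f(3,1)=3 f(3,3)=1
t=4: f(4,-4)=1 f(4,-2)=4 f(4,0)=6 f(4,2)=4 f(4,4)=1
t=5: f(5,-5)=1 f(5,-3)=5 f(5,-1)=10 f(5,1)=10 f(5,3)=5 f(5,5)=1
t=6: f(6,-6)=1 f(6,-4)=6 f(6,-2)=15 f(6,0)=20 f(6,2)=15 f(6,4)=6 f(6,6)=1
t=7: f(7,-5)=7 f(7,-3)=21 f(7,-1)=35 f(7,1)=35 f(7,3)=21 f(7,5)=7 f(7,7)=1
t=8: f(8,-6)=7 f(8,-4)=28 f(8,-2)=56 f(8,0)=70 f(8,2)=56 f(8,4)=28 f(8,6)=8 f(8,8)=1
t=9: f(9,-5)=35 f(9,-3)=84 f(9,-1)=126 f(9,1)=126 f(9,3)=84 f(9,5)=36 f(9,7)=9 f(9,9)=1
t=10: f(10,-6)=35 f(10,-4)=119 f(10,-2)=210 f(10,0)=252 f(10,2)=210 f(10,4)=120 f(10,6)=45 f(10,8)=10 f(10,10)=1
t=11: f(11,-5)=154 f(11,-3)=329 f(11,-1)=462 f(11,1)=462 f(11,3)=330 f(11,5)=165 f(11,7)=55 f(11,9)=11 f(11,11)=1
t=12: f(12,-6)=154 f(12,-4)=483 f(12,-2)=791 f(12,0)=924 f(12,2)=792 f(12,4)=495 f(12,6)=220 f(12,8)=66 f(12,10)=12 f(12,12)=1
t=13: f(13,-5)=637 f(13,-3)=1274 f(13,-1)=1715 f(13,1)=1716 f(13,3)=1287 f(13,5)=715 f(13,7)=286 f(13,9)=78 f(13,11)=13 f(13,13)=1
t=14: f(14,-6)=637 f(14,-4)=1911 f(14,-2)=2989 f(14,0)=3431 f(14,2)=3003 f(14,4)=2002 f(14,6)=1001 f(14,8)=364 f(14,10)=91 f(14,12)=14 f(14,14)=1
t=15: f(15,-5)=2548 f(15,-3)=4900 f(15,-1)=6420 f(15,1)=6434 f(15,3)=5005 f(15,5)=3003 f(15,7)=1365 f(15,9)=455 f(15,11)=105 f(15,13)=15 f(15,15)=1
t=16: f(16,-6)=2548 f(16,-4)=7448 f(16,-2)=11320 f(16,0)=12854 f(16,2)=11439 f(16,4)=8008 f(16,6)=4368 f(16,8)=1820 f(16,10)=560 f(16,12)=120 f(16,14)=16 f(16,16)=1
t=17: f(17,-5)=9996 f(17,-3)=18768 f(17,-1)=24174 f(17,1)=24293 f(17,3)=19447 f(17,5)=12376 f(17,7)=6188 f(17,9)=2380 f(17,11)=680 f(17,13)=136 f(17,15)=17 f(17,17)=1
t=18: f(18,-6)=9996 f(18,-4)=28764 f(18,-2)=42942 f(18,0)=48467 f(18,2)=43740 f(18,4)=31823 f(18,6)=18564 f(18,8)=8568 f(18,10)=3060 f(18,12)=816 f(18,14)=153 f(18,16)=18 f(18,18)=1
Σ_s f(18,s) = 236912
P = 236912/262144 = 14807/16384

Answer: 14807/16384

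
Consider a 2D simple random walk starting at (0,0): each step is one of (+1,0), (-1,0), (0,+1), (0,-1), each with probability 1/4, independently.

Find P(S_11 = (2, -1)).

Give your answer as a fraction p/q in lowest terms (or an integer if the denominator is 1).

Answer: 38115/1048576

Derivation:
Let h be the number of horizontal steps (so 11-h are vertical). To end at (2,-1) need (h+2)/2 right-steps and ((11-h)-1)/2 up-steps.
Sum over h with 2 ≤ h ≤ 10, h ≡ 0 (mod 2), 11-h ≡ 1 (mod 2):
h=2: C(11,2)·C(2,2)·C(9,4) = 55·1·126 = 6930
h=4: C(11,4)·C(4,3)·C(7,3) = 330·4·35 = 46200
h=6: C(11,6)·C(6,4)·C(5,2) = 462·15·10 = 69300
h=8: C(11,8)·C(8,5)·C(3,1) = 165·56·3 = 27720
h=10: C(11,10)·C(10,6)·C(1,0) = 11·210·1 = 2310
Total favorable: 152460
Total paths: 4^11 = 4194304
P = 152460/4194304 = 38115/1048576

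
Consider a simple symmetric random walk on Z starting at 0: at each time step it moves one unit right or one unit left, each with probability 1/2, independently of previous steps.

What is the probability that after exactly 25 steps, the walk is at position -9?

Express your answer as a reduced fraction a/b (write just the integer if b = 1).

To reach position -9 after 25 steps: need 8 steps of +1 and 17 of -1.
Favorable paths: C(25,8) = 1081575
Total paths: 2^25 = 33554432
P = 1081575/33554432 = 1081575/33554432

Answer: 1081575/33554432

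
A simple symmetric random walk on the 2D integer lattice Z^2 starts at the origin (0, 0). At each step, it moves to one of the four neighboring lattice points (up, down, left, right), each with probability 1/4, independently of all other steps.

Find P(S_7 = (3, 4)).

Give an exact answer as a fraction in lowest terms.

Answer: 35/16384

Derivation:
Let h be the number of horizontal steps (so 7-h are vertical). To end at (3,4) need (h+3)/2 right-steps and ((7-h)+4)/2 up-steps.
Sum over h with 3 ≤ h ≤ 3, h ≡ 1 (mod 2), 7-h ≡ 0 (mod 2):
h=3: C(7,3)·C(3,3)·C(4,4) = 35·1·1 = 35
Total favorable: 35
Total paths: 4^7 = 16384
P = 35/16384 = 35/16384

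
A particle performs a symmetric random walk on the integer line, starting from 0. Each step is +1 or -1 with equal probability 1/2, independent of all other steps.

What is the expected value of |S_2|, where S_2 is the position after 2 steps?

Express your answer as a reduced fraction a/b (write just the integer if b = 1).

Answer: 1

Derivation:
S_2 takes values m ≡ 0 (mod 2) with |m| ≤ 2; P(S_2=m) = C(2,(2+m)/2)/2^2.
Total paths: 2^2 = 4
Distribution: P(S=-2)=1/4, P(S=0)=2/4, P(S=2)=1/4
E[|S_2|] = Σ_m |m|·P(S_2=m) = 4/4 = 1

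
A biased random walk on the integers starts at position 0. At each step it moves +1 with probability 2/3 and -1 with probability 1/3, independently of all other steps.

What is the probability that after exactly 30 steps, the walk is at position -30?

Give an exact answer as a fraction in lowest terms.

Answer: 1/205891132094649

Derivation:
To reach position -30 after 30 steps: need 0 steps of +1 and 30 steps of -1.
Number of such sequences: C(30,0) = 1
Each has probability (2/3)^0 · (1/3)^30 = 1/205891132094649
P = 1 · 1/205891132094649 = 1/205891132094649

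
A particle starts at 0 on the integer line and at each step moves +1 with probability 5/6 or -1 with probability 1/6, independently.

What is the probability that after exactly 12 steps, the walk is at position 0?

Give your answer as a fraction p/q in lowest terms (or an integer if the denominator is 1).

Answer: 1203125/181398528

Derivation:
To be at 0 after 12 steps: need exactly 6 steps of +1 and 6 of -1.
Number of such sequences: C(12,6) = 924
Each has probability (5/6)^6 · (1/6)^6 = 15625/2176782336
P = 924 · 15625/2176782336 = 1203125/181398528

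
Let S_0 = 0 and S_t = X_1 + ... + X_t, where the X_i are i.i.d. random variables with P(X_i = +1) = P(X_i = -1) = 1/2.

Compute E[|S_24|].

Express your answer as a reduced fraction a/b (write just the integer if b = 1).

S_24 takes values m ≡ 0 (mod 2) with |m| ≤ 24; P(S_24=m) = C(24,(24+m)/2)/2^24.
Total paths: 2^24 = 16777216
Distribution: P(S=-24)=1/16777216, P(S=-22)=24/16777216, P(S=-20)=276/16777216, P(S=-18)=2024/16777216, P(S=-16)=10626/16777216, P(S=-14)=42504/16777216, P(S=-12)=134596/16777216, P(S=-10)=346104/16777216, P(S=-8)=735471/16777216, P(S=-6)=1307504/16777216, P(S=-4)=1961256/16777216, P(S=-2)=2496144/16777216, P(S=0)=2704156/16777216, P(S=2)=2496144/16777216, P(S=4)=1961256/16777216, P(S=6)=1307504/16777216, P(S=8)=735471/16777216, P(S=10)=346104/16777216, P(S=12)=134596/16777216, P(S=14)=42504/16777216, P(S=16)=10626/16777216, P(S=18)=2024/16777216, P(S=20)=276/16777216, P(S=22)=24/16777216, P(S=24)=1/16777216
E[|S_24|] = Σ_m |m|·P(S_24=m) = 64899744/16777216 = 2028117/524288

Answer: 2028117/524288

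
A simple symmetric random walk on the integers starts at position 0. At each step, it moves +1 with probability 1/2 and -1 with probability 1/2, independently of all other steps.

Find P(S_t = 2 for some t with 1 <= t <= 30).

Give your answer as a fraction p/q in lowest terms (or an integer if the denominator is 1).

Answer: 773201629/1073741824

Derivation:
Count via complement. Let g(t,s) = #length-t paths at position s with S_1..S_t all ≠ 2.
g(t,s) = g(t-1,s-1) + g(t-1,s+1) for s ≠ 2; g(t,2) = 0.
t=0: g(0,0)=1
t=1: g(1,-1)=1 g(1,1)=1
t=2: g(2,-2)=1 g(2,0)=2
t=3: g(3,-3)=1 g(3,-1)=3 g(3,1)=2
t=4: g(4,-4)=1 g(4,-2)=4 g(4,0)=5
t=5: g(5,-5)=1 g(5,-3)=5 g(5,-1)=9 g(5,1)=5
t=6: g(6,-6)=1 g(6,-4)=6 g(6,-2)=14 g(6,0)=14
t=7: g(7,-7)=1 g(7,-5)=7 g(7,-3)=20 g(7,-1)=28 g(7,1)=14
t=8: g(8,-8)=1 g(8,-6)=8 g(8,-4)=27 g(8,-2)=48 g(8,0)=42
t=9: g(9,-9)=1 g(9,-7)=9 g(9,-5)=35 g(9,-3)=75 g(9,-1)=90 g(9,1)=42
t=10: g(10,-10)=1 g(10,-8)=10 g(10,-6)=44 g(10,-4)=110 g(10,-2)=165 g(10,0)=132
t=11: g(11,-11)=1 g(11,-9)=11 g(11,-7)=54 g(11,-5)=154 g(11,-3)=275 g(11,-1)=297 g(11,1)=132
t=12: g(12,-12)=1 g(12,-10)=12 g(12,-8)=65 g(12,-6)=208 g(12,-4)=429 g(12,-2)=572 g(12,0)=429
t=13: g(13,-13)=1 g(13,-11)=13 g(13,-9)=77 g(13,-7)=273 g(13,-5)=637 g(13,-3)=1001 g(13,-1)=1001 g(13,1)=429
t=14: g(14,-14)=1 g(14,-12)=14 g(14,-10)=90 g(14,-8)=350 g(14,-6)=910 g(14,-4)=1638 g(14,-2)=2002 g(14,0)=1430
t=15: g(15,-15)=1 g(15,-13)=15 g(15,-11)=104 g(15,-9)=440 g(15,-7)=1260 g(15,-5)=2548 g(15,-3)=3640 g(15,-1)=3432 g(15,1)=1430
t=16: g(16,-16)=1 g(16,-14)=16 g(16,-12)=119 g(16,-10)=544 g(16,-8)=1700 g(16,-6)=3808 g(16,-4)=6188 g(16,-2)=7072 g(16,0)=4862
t=17: g(17,-17)=1 g(17,-15)=17 g(17,-13)=135 g(17,-11)=663 g(17,-9)=2244 g(17,-7)=5508 g(17,-5)=9996 g(17,-3)=13260 g(17,-1)=11934 g(17,1)=4862
t=18: g(18,-18)=1 g(18,-16)=18 g(18,-14)=152 g(18,-12)=798 g(18,-10)=2907 g(18,-8)=7752 g(18,-6)=15504 g(18,-4)=23256 g(18,-2)=25194 g(18,0)=16796
t=19: g(19,-19)=1 g(19,-17)=19 g(19,-15)=170 g(19,-13)=950 g(19,-11)=3705 g(19,-9)=10659 g(19,-7)=23256 g(19,-5)=38760 g(19,-3)=48450 g(19,-1)=41990 g(19,1)=16796
t=20: g(20,-20)=1 g(20,-18)=20 g(20,-16)=189 g(20,-14)=1120 g(20,-12)=4655 g(20,-10)=14364 g(20,-8)=33915 g(20,-6)=62016 g(20,-4)=87210 g(20,-2)=90440 g(20,0)=58786
t=21: g(21,-21)=1 g(21,-19)=21 g(21,-17)=209 g(21,-15)=1309 g(21,-13)=5775 g(21,-11)=19019 g(21,-9)=48279 g(21,-7)=95931 g(21,-5)=149226 g(21,-3)=177650 g(21,-1)=149226 g(21,1)=58786
t=22: g(22,-22)=1 g(22,-20)=22 g(22,-18)=230 g(22,-16)=1518 g(22,-14)=7084 g(22,-12)=24794 g(22,-10)=67298 g(22,-8)=144210 g(22,-6)=245157 g(22,-4)=326876 g(22,-2)=326876 g(22,0)=208012
t=23: g(23,-23)=1 g(23,-21)=23 g(23,-19)=252 g(23,-17)=1748 g(23,-15)=8602 g(23,-13)=31878 g(23,-11)=92092 g(23,-9)=211508 g(23,-7)=389367 g(23,-5)=572033 g(23,-3)=653752 g(23,-1)=534888 g(23,1)=208012
t=24: g(24,-24)=1 g(24,-22)=24 g(24,-20)=275 g(24,-18)=2000 g(24,-16)=10350 g(24,-14)=40480 g(24,-12)=123970 g(24,-10)=303600 g(24,-8)=600875 g(24,-6)=961400 g(24,-4)=1225785 g(24,-2)=1188640 g(24,0)=742900
t=25: g(25,-25)=1 g(25,-23)=25 g(25,-21)=299 g(25,-19)=2275 g(25,-17)=12350 g(25,-15)=50830 g(25,-13)=164450 g(25,-11)=427570 g(25,-9)=904475 g(25,-7)=1562275 g(25,-5)=2187185 g(25,-3)=2414425 g(25,-1)=1931540 g(25,1)=742900
t=26: g(26,-26)=1 g(26,-24)=26 g(26,-22)=324 g(26,-20)=2574 g(26,-18)=14625 g(26,-16)=63180 g(26,-14)=215280 g(26,-12)=592020 g(26,-10)=1332045 g(26,-8)=2466750 g(26,-6)=3749460 g(26,-4)=4601610 g(26,-2)=4345965 g(26,0)=2674440
t=27: g(27,-27)=1 g(27,-25)=27 g(27,-23)=350 g(27,-21)=2898 g(27,-19)=17199 g(27,-17)=77805 g(27,-15)=278460 g(27,-13)=807300 g(27,-11)=1924065 g(27,-9)=3798795 g(27,-7)=6216210 g(27,-5)=8351070 g(27,-3)=8947575 g(27,-1)=7020405 g(27,1)=2674440
t=28: g(28,-28)=1 g(28,-26)=28 g(28,-24)=377 g(28,-22)=3248 g(28,-20)=20097 g(28,-18)=95004 g(28,-16)=356265 g(28,-14)=1085760 g(28,-12)=2731365 g(28,-10)=5722860 g(28,-8)=10015005 g(28,-6)=14567280 g(28,-4)=17298645 g(28,-2)=15967980 g(28,0)=9694845
t=29: g(29,-29)=1 g(29,-27)=29 g(29,-25)=405 g(29,-23)=3625 g(29,-21)=23345 g(29,-19)=115101 g(29,-17)=451269 g(29,-15)=1442025 g(29,-13)=3817125 g(29,-11)=8454225 g(29,-9)=15737865 g(29,-7)=24582285 g(29,-5)=31865925 g(29,-3)=33266625 g(29,-1)=25662825 g(29,1)=9694845
t=30: g(30,-30)=1 g(30,-28)=30 g(30,-26)=434 g(30,-24)=4030 g(30,-22)=26970 g(30,-20)=138446 g(30,-18)=566370 g(30,-16)=1893294 g(30,-14)=5259150 g(30,-12)=12271350 g(30,-10)=24192090 g(30,-8)=40320150 g(30,-6)=56448210 g(30,-4)=65132550 g(30,-2)=58929450 g(30,0)=35357670
Paths never hitting 2: Σ_s g(30,s) = 300540195
Paths hitting 2: 2^30 - 300540195 = 773201629
P = 773201629/1073741824 = 773201629/1073741824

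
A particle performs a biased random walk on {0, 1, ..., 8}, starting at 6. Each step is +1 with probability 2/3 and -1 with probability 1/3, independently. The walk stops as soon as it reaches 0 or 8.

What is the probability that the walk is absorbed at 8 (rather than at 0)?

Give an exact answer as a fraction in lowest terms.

Biased walk: p = 2/3, q = 1/3, r = q/p = 1/2
Gambler's ruin: P(hit 8 before 0 | start at 6) = (1 - r^a)/(1 - r^N)
r^6 = 1/64; r^8 = 1/256
P = (1 - 1/64) / (1 - 1/256) = 63/64 / 255/256 = 84/85

Answer: 84/85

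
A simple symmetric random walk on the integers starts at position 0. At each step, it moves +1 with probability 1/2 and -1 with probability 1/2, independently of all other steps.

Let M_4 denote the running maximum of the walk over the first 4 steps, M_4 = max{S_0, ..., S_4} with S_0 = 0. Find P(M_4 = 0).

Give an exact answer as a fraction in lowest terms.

Answer: 3/8

Derivation:
Let M_4 = max(S_0,...,S_4). Use the reflection principle: for j ≥ 1, #{paths with M_4 ≥ j} = #{S_4 ≥ j} + #{S_4 ≥ j+1}.
P(M_4 ≥ 0) = 1 since S_0 = 0, so #{M_4 ≥ 0} = 16.
#{M_4 ≥ 1} = #{S_4 ≥ 1} + #{S_4 ≥ 2} = 5 + 5 = 10.
#{M_4 = 0} = 16 - 10 = 6.
P(M_4 = 0) = 6/16 = 3/8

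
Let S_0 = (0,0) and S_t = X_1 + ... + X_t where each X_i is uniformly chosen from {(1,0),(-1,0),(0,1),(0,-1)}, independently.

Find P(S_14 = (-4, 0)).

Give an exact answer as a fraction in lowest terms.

Answer: 1002001/67108864

Derivation:
Let h be the number of horizontal steps (so 14-h are vertical). To end at (-4,0) need (h-4)/2 right-steps and ((14-h)+0)/2 up-steps.
Sum over h with 4 ≤ h ≤ 14, h ≡ 0 (mod 2), 14-h ≡ 0 (mod 2):
h=4: C(14,4)·C(4,0)·C(10,5) = 1001·1·252 = 252252
h=6: C(14,6)·C(6,1)·C(8,4) = 3003·6·70 = 1261260
h=8: C(14,8)·C(8,2)·C(6,3) = 3003·28·20 = 1681680
h=10: C(14,10)·C(10,3)·C(4,2) = 1001·120·6 = 720720
h=12: C(14,12)·C(12,4)·C(2,1) = 91·495·2 = 90090
h=14: C(14,14)·C(14,5)·C(0,0) = 1·2002·1 = 2002
Total favorable: 4008004
Total paths: 4^14 = 268435456
P = 4008004/268435456 = 1002001/67108864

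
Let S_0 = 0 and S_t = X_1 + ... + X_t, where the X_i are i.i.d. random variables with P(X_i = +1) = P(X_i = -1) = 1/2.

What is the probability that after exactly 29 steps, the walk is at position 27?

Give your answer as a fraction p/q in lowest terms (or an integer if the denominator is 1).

Answer: 29/536870912

Derivation:
To reach position 27 after 29 steps: need 28 steps of +1 and 1 of -1.
Favorable paths: C(29,28) = 29
Total paths: 2^29 = 536870912
P = 29/536870912 = 29/536870912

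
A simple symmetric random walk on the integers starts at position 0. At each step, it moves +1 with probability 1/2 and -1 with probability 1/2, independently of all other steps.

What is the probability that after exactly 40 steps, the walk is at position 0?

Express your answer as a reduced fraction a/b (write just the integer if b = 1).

To return to 0 after 40 steps: need exactly 20 steps of +1 and 20 of -1.
Favorable paths: C(40,20) = 137846528820
Total paths: 2^40 = 1099511627776
P = 137846528820/1099511627776 = 34461632205/274877906944

Answer: 34461632205/274877906944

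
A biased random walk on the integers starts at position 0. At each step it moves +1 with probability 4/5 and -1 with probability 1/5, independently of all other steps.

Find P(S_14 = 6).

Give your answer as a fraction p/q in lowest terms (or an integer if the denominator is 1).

To reach position 6 after 14 steps: need 10 steps of +1 and 4 steps of -1.
Number of such sequences: C(14,10) = 1001
Each has probability (4/5)^10 · (1/5)^4 = 1048576/6103515625
P = 1001 · 1048576/6103515625 = 1049624576/6103515625

Answer: 1049624576/6103515625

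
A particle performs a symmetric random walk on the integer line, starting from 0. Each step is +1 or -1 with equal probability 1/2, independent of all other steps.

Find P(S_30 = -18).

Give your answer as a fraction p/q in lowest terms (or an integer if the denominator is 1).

To reach position -18 after 30 steps: need 6 steps of +1 and 24 of -1.
Favorable paths: C(30,6) = 593775
Total paths: 2^30 = 1073741824
P = 593775/1073741824 = 593775/1073741824

Answer: 593775/1073741824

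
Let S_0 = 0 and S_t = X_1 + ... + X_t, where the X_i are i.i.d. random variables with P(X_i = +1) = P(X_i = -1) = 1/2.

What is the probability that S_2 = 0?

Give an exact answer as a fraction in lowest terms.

Answer: 1/2

Derivation:
To return to 0 after 2 steps: need exactly 1 step of +1 and 1 of -1.
Favorable paths: C(2,1) = 2
Total paths: 2^2 = 4
P = 2/4 = 1/2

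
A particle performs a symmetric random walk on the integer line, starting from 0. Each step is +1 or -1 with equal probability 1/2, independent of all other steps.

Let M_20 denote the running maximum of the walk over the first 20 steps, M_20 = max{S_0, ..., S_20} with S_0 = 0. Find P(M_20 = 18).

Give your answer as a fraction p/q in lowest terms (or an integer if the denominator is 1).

Let M_20 = max(S_0,...,S_20). Use the reflection principle: for j ≥ 1, #{paths with M_20 ≥ j} = #{S_20 ≥ j} + #{S_20 ≥ j+1}.
By reflection, #{M_20 ≥ 18} = #{S_20 ≥ 18} + #{S_20 ≥ 19} = 21 + 1 = 22.
#{M_20 ≥ 19} = #{S_20 ≥ 19} + #{S_20 ≥ 20} = 1 + 1 = 2.
#{M_20 = 18} = 22 - 2 = 20.
P(M_20 = 18) = 20/1048576 = 5/262144

Answer: 5/262144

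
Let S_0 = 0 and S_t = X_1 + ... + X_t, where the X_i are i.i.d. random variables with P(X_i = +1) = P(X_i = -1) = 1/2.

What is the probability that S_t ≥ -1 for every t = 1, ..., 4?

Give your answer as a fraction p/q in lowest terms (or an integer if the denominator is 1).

Let f(t,s) = #length-t paths at position s with S_1..S_t all ≥ -1.
f(t,s) = f(t-1,s-1) + f(t-1,s+1) for s ≥ -1; f(t,s) = 0 for s < -1.
t=0: f(0,0)=1
t=1: f(1,-1)=1 f(1,1)=1
t=2: f(2,0)=2 f(2,2)=1
t=3: f(3,-1)=2 f(3,1)=3 f(3,3)=1
t=4: f(4,0)=5 f(4,2)=4 f(4,4)=1
Σ_s f(4,s) = 10
P = 10/16 = 5/8

Answer: 5/8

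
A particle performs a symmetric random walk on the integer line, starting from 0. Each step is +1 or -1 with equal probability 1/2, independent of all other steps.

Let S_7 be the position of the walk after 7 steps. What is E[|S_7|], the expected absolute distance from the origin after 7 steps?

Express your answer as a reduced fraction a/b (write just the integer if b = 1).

S_7 takes values m ≡ 1 (mod 2) with |m| ≤ 7; P(S_7=m) = C(7,(7+m)/2)/2^7.
Total paths: 2^7 = 128
Distribution: P(S=-7)=1/128, P(S=-5)=7/128, P(S=-3)=21/128, P(S=-1)=35/128, P(S=1)=35/128, P(S=3)=21/128, P(S=5)=7/128, P(S=7)=1/128
E[|S_7|] = Σ_m |m|·P(S_7=m) = 280/128 = 35/16

Answer: 35/16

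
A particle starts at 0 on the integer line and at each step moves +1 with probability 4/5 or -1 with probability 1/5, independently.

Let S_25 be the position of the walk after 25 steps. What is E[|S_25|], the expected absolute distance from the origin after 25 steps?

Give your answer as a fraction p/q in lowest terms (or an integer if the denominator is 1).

Answer: 35765426146786873/2384185791015625

Derivation:
S_25 takes values m ≡ 1 (mod 2) with |m| ≤ 25; P(S_25=m) = C(25,(25+m)/2) · (4/5)^((25+m)/2) · (1/5)^((25-m)/2).
Distribution: P(S=-25)=1/298023223876953125, P(S=-23)=4/11920928955078125, P(S=-21)=192/11920928955078125, P(S=-19)=5888/11920928955078125, P(S=-17)=129536/11920928955078125, P(S=-15)=10881024/59604644775390625, P(S=-13)=29016064/11920928955078125, P(S=-11)=315031552/11920928955078125, P(S=-9)=2835283968/11920928955078125, P(S=-7)=21422145536/11920928955078125, P(S=-5)=685508657152/59604644775390625, P(S=-3)=747827625984/11920928955078125, P(S=-1)=3489862254592/11920928955078125, P(S=1)=13959449018368/11920928955078125, P(S=3)=47860968062976/11920928955078125, P(S=5)=701960864923648/59604644775390625, P(S=7)=350980432461824/11920928955078125, P(S=9)=743252680507392/11920928955078125, P(S=11)=1321338098679808/11920928955078125, P(S=13)=1947235092791296/11920928955078125, P(S=15)=11683410556747776/59604644775390625, P(S=17)=2225411534618624/11920928955078125, P(S=19)=1618481116086272/11920928955078125, P(S=21)=844424930131968/11920928955078125, P(S=23)=281474976710656/11920928955078125, P(S=25)=1125899906842624/298023223876953125
E[|S_25|] = Σ_m |m|·P(S_25=m) = 35765426146786873/2384185791015625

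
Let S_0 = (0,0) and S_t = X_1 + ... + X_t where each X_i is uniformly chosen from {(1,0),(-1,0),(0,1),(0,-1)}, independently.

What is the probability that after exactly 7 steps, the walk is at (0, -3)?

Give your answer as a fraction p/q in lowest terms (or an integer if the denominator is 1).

Answer: 441/16384

Derivation:
Let h be the number of horizontal steps (so 7-h are vertical). To end at (0,-3) need (h+0)/2 right-steps and ((7-h)-3)/2 up-steps.
Sum over h with 0 ≤ h ≤ 4, h ≡ 0 (mod 2), 7-h ≡ 1 (mod 2):
h=0: C(7,0)·C(0,0)·C(7,2) = 1·1·21 = 21
h=2: C(7,2)·C(2,1)·C(5,1) = 21·2·5 = 210
h=4: C(7,4)·C(4,2)·C(3,0) = 35·6·1 = 210
Total favorable: 441
Total paths: 4^7 = 16384
P = 441/16384 = 441/16384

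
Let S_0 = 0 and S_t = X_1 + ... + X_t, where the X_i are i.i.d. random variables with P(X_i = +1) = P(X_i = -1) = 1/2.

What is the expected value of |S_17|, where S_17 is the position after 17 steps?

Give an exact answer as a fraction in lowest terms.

S_17 takes values m ≡ 1 (mod 2) with |m| ≤ 17; P(S_17=m) = C(17,(17+m)/2)/2^17.
Total paths: 2^17 = 131072
Distribution: P(S=-17)=1/131072, P(S=-15)=17/131072, P(S=-13)=136/131072, P(S=-11)=680/131072, P(S=-9)=2380/131072, P(S=-7)=6188/131072, P(S=-5)=12376/131072, P(S=-3)=19448/131072, P(S=-1)=24310/131072, P(S=1)=24310/131072, P(S=3)=19448/131072, P(S=5)=12376/131072, P(S=7)=6188/131072, P(S=9)=2380/131072, P(S=11)=680/131072, P(S=13)=136/131072, P(S=15)=17/131072, P(S=17)=1/131072
E[|S_17|] = Σ_m |m|·P(S_17=m) = 437580/131072 = 109395/32768

Answer: 109395/32768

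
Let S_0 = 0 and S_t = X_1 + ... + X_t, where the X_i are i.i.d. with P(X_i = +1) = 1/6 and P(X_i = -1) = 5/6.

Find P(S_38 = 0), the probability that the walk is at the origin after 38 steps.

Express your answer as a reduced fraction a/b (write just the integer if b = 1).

To be at 0 after 38 steps: need exactly 19 steps of +1 and 19 of -1.
Number of such sequences: C(38,19) = 35345263800
Each has probability (1/6)^19 · (5/6)^19 = 19073486328125/371319292745659279662190166016
P = 35345263800 · 19073486328125/371319292745659279662190166016 = 28089891910552978515625/15471637197735803319257923584

Answer: 28089891910552978515625/15471637197735803319257923584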